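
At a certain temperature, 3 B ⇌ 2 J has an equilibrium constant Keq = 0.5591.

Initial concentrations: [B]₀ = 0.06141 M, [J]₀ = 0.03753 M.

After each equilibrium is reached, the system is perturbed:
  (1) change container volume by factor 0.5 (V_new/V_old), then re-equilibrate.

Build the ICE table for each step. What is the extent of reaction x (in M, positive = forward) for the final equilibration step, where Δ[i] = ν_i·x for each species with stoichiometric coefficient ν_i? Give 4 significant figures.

Q₀ = 6.082 vs Keq = 0.5591 ⇒ Q>K, reverse
Step 1:
                    B           J
  I           0.06141     0.03753
  C           0.02687    -0.01792
  E           0.08828     0.01961
  solve Keq expr → x = -0.008958; check Q = 0.5591
Then change container volume by factor 0.5 (V_new/V_old).
Step 2:
                    B           J
  I            0.1766     0.03923
  C           -0.0144    0.009601
  E            0.1622     0.04883
  solve Keq expr → x = 0.004801; check Q = 0.5591

x = 0.004801 M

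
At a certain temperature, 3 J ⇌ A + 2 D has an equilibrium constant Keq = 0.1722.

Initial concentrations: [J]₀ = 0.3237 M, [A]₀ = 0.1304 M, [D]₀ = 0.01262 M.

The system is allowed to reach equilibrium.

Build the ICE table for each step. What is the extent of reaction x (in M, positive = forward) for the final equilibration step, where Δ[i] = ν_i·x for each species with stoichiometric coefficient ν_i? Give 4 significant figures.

Q₀ = 6.1231e-04 vs Keq = 0.1722 ⇒ Q<K, forward
Step 1:
                  J         A         D
  init       0.3237    0.1304   0.01262
  Δ         -0.1199   0.03995   0.07991
  eq         0.2038    0.1704   0.09253
  solve Keq expr → x = 0.03995; check Q = 0.1722

x = 0.03995 M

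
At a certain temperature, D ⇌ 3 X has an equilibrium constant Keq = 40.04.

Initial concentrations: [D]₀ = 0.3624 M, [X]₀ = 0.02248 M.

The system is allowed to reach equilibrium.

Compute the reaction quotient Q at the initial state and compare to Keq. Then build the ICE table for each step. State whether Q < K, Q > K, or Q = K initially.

Q₀ = 3.1347e-05; Q < K (proceeds forward)

Q₀ = 3.1347e-05 vs Keq = 40.04 ⇒ Q<K, forward
Step 1:
                   D          X
  Initial     0.3624    0.02248
  Change     -0.3352      1.006
  Equil      0.02715      1.028
  solve Keq expr → x = 0.3352; check Q = 40.04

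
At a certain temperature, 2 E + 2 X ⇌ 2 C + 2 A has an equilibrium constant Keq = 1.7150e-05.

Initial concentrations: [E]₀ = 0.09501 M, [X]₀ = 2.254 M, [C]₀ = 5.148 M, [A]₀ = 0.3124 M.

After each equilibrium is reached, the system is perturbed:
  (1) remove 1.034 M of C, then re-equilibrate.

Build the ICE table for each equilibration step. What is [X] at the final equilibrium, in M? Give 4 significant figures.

[X]_eq = 2.565 M

Q₀ = 56.4 vs Keq = 1.7150e-05 ⇒ Q>K, reverse
Step 1:
                  E         X         C         A
  Initial   0.09501     2.254     5.148    0.3124
  Change     0.3115    0.3115   -0.3115   -0.3115
  Equil      0.4065     2.566     4.836 8.9300e-04
  solve Keq expr → x = -0.1558; check Q = 1.7150e-05
Then remove 1.034 M of C.
Step 2:
                  E         X         C         A
  Initial    0.4065     2.566     3.802 8.9300e-04
  Change  -2.4198e-04 -2.4198e-04 2.4198e-04 2.4198e-04
  Equil      0.4063     2.565     3.803  0.001135
  solve Keq expr → x = 1.2099e-04; check Q = 1.7150e-05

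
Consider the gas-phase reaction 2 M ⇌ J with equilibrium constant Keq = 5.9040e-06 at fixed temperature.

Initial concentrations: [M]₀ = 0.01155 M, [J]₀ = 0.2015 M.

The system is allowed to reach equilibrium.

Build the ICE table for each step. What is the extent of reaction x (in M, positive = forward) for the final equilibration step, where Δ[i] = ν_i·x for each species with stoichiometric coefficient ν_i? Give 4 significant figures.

Q₀ = 1510 vs Keq = 5.9040e-06 ⇒ Q>K, reverse
Step 1:
                   M          J
  I          0.01155     0.2015
  C            0.403    -0.2015
  E           0.4145 1.0146e-06
  solve Keq expr → x = -0.2015; check Q = 5.9040e-06

x = -0.2015 M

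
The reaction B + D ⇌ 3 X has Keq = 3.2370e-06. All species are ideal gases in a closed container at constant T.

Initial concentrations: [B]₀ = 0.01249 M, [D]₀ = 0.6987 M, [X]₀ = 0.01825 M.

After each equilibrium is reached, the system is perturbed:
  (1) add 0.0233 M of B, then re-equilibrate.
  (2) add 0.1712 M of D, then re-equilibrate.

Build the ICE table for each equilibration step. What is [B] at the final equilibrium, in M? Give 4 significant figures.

[B]_eq = 0.04026 M

Q₀ = 6.9652e-04 vs Keq = 3.2370e-06 ⇒ Q>K, reverse
Step 1:
                  B         D         X
  I         0.01249    0.6987   0.01825
  C        0.004946  0.004946  -0.01484
  E         0.01744    0.7036  0.003412
  solve Keq expr → x = -0.004946; check Q = 3.2370e-06
Then add 0.0233 M of B.
Step 2:
                  B         D         X
  I         0.04074    0.7036  0.003412
  C       -3.6698e-04 -3.6698e-04  0.001101
  E         0.04037    0.7033  0.004513
  solve Keq expr → x = 3.6698e-04; check Q = 3.2370e-06
Then add 0.1712 M of D.
Step 3:
                  B         D         X
  I         0.04037    0.8745  0.004513
  C       -1.1175e-04 -1.1175e-04 3.3524e-04
  E         0.04026    0.8744  0.004848
  solve Keq expr → x = 1.1175e-04; check Q = 3.2370e-06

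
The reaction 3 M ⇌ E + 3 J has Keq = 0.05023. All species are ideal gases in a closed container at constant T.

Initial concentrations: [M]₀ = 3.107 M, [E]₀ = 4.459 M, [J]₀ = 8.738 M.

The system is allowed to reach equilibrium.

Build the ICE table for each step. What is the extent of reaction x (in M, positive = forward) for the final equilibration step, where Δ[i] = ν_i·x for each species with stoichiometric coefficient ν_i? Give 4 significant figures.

x = -2.06 M

Q₀ = 99.19 vs Keq = 0.05023 ⇒ Q>K, reverse
Step 1:
                    M           E           J
  I             3.107       4.459       8.738
  C             6.179       -2.06      -6.179
  E             9.286       2.399       2.559
  solve Keq expr → x = -2.06; check Q = 0.05023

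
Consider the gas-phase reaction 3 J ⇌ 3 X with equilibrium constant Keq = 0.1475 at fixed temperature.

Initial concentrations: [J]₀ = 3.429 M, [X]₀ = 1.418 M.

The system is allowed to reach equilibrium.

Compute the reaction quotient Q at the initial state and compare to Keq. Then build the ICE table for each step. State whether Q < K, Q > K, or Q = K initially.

Q₀ = 0.07072; Q < K (proceeds forward)

Q₀ = 0.07072 vs Keq = 0.1475 ⇒ Q<K, forward
Step 1:
                  J         X
  I           3.429     1.418
  C         -0.2576    0.2576
  E           3.171     1.676
  solve Keq expr → x = 0.08588; check Q = 0.1475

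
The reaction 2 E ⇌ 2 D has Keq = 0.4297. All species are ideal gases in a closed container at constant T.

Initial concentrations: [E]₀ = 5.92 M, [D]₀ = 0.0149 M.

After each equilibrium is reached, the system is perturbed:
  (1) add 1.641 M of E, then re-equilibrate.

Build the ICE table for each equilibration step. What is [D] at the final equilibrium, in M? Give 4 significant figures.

[D]_eq = 3 M

Q₀ = 6.3347e-06 vs Keq = 0.4297 ⇒ Q<K, forward
Step 1:
                   E          D
  init          5.92     0.0149
  Δ           -2.335      2.335
  eq           3.585       2.35
  solve Keq expr → x = 1.168; check Q = 0.4297
Then add 1.641 M of E.
Step 2:
                   E          D
  init         5.226       2.35
  Δ          -0.6498     0.6498
  eq           4.576          3
  solve Keq expr → x = 0.3249; check Q = 0.4297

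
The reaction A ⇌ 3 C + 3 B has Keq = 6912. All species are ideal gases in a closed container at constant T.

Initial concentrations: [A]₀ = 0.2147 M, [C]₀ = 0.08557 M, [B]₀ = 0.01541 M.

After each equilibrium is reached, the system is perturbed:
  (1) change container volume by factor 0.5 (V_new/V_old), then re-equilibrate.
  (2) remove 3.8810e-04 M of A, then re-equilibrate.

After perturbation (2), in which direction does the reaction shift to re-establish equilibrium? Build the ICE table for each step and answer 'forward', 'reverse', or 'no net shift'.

Direction: reverse

Q₀ = 1.0679e-08 vs Keq = 6912 ⇒ Q<K, forward
Step 1:
                   A          C          B
  init        0.2147    0.08557    0.01541
  Δ          -0.2147     0.6441     0.6441
  eq      1.6116e-05     0.7296     0.6595
  solve Keq expr → x = 0.2147; check Q = 6912
Then change container volume by factor 0.5 (V_new/V_old).
Step 2:
                   A          C          B
  init    3.2232e-05      1.459      1.319
  Δ       9.8605e-04  -0.002958  -0.002958
  eq        0.001018      1.456      1.316
  solve Keq expr → x = -9.8605e-04; check Q = 6912
Then remove 3.8810e-04 M of A.
Step 3:
                   A          C          B
  init    6.3018e-04      1.456      1.316
  Δ       3.8303e-04  -0.001149  -0.001149
  eq        0.001013      1.455      1.315
  solve Keq expr → x = -3.8303e-04; check Q = 6912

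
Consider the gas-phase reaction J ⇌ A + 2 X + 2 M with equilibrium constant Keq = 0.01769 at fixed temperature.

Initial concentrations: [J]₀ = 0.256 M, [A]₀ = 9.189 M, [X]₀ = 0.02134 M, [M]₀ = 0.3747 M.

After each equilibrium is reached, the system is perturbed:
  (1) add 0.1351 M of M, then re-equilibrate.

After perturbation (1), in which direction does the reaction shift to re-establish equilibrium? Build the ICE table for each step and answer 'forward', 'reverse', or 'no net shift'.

Q₀ = 0.002295 vs Keq = 0.01769 ⇒ Q<K, forward
Step 1:
                  J         A         X         M
  I           0.256     9.189   0.02134    0.3747
  C        -0.01577   0.01577   0.03155   0.03155
  E          0.2402     9.205   0.05289    0.4062
  solve Keq expr → x = 0.01577; check Q = 0.01769
Then add 0.1351 M of M.
Step 2:
                  J         A         X         M
  I          0.2402     9.205   0.05289    0.5413
  C        0.005903 -0.005903  -0.01181  -0.01181
  E          0.2461     9.199   0.04108    0.5295
  solve Keq expr → x = -0.005903; check Q = 0.01769

Direction: reverse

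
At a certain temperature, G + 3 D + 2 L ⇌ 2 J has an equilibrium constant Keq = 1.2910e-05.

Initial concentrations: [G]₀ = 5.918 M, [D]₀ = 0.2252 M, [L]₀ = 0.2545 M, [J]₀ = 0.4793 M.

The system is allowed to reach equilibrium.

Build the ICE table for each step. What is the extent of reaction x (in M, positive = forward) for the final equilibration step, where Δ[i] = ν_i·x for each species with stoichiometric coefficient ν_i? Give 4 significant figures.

x = -0.2367 M

Q₀ = 52.48 vs Keq = 1.2910e-05 ⇒ Q>K, reverse
Step 1:
                  G         D         L         J
  I           5.918    0.2252    0.2545    0.4793
  C          0.2367    0.7101    0.4734   -0.4734
  E           6.155    0.9353    0.7279   0.00587
  solve Keq expr → x = -0.2367; check Q = 1.2910e-05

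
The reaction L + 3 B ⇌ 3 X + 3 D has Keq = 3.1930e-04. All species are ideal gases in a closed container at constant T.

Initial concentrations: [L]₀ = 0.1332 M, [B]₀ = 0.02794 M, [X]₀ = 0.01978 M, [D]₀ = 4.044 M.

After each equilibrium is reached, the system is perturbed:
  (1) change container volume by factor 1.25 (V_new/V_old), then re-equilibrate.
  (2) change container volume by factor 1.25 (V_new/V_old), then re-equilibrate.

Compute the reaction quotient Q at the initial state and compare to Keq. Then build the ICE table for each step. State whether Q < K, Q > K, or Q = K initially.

Q₀ = 176.2; Q > K (proceeds reverse)

Q₀ = 176.2 vs Keq = 3.1930e-04 ⇒ Q>K, reverse
Step 1:
                   L          B          X          D
  init        0.1332    0.02794    0.01978      4.044
  Δ         0.006454    0.01936   -0.01936   -0.01936
  eq          0.1397     0.0473 4.1679e-04      4.025
  solve Keq expr → x = -0.006454; check Q = 3.1930e-04
Then change container volume by factor 1.25 (V_new/V_old).
Step 2:
                   L          B          X          D
  init        0.1117    0.03784 3.3343e-04       3.22
  Δ       -1.7638e-05 -5.2914e-05 5.2914e-05 5.2914e-05
  eq          0.1117    0.03779 3.8634e-04       3.22
  solve Keq expr → x = 1.7638e-05; check Q = 3.1930e-04
Then change container volume by factor 1.25 (V_new/V_old).
Step 3:
                   L          B          X          D
  init       0.08936    0.03023 3.0908e-04      2.576
  Δ       -1.6322e-05 -4.8965e-05 4.8965e-05 4.8965e-05
  eq         0.08935    0.03018 3.5804e-04      2.576
  solve Keq expr → x = 1.6322e-05; check Q = 3.1930e-04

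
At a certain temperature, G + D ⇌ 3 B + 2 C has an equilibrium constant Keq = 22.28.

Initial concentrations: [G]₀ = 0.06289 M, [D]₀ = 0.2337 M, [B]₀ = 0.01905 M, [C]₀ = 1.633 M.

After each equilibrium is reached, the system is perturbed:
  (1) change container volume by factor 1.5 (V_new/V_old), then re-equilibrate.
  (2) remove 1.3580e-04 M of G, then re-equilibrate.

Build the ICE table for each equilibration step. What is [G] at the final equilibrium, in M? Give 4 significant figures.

Q₀ = 0.001254 vs Keq = 22.28 ⇒ Q<K, forward
Step 1:
                  G         D         B         C
  I         0.06289    0.2337   0.01905     1.633
  C        -0.05744  -0.05744    0.1723    0.1149
  E        0.005452    0.1763    0.1914     1.748
  solve Keq expr → x = 0.05744; check Q = 22.28
Then change container volume by factor 1.5 (V_new/V_old).
Step 2:
                  G         D         B         C
  I        0.003634    0.1175    0.1276     1.165
  C       -0.002334 -0.002334  0.007003  0.004669
  E          0.0013    0.1152    0.1346      1.17
  solve Keq expr → x = 0.002334; check Q = 22.28
Then remove 1.3580e-04 M of G.
Step 3:
                  G         D         B         C
  I        0.001164    0.1152    0.1346      1.17
  C       1.2320e-04 1.2320e-04 -3.6959e-04 -2.4640e-04
  E        0.001288    0.1153    0.1342      1.17
  solve Keq expr → x = -1.2320e-04; check Q = 22.28

[G]_eq = 0.001288 M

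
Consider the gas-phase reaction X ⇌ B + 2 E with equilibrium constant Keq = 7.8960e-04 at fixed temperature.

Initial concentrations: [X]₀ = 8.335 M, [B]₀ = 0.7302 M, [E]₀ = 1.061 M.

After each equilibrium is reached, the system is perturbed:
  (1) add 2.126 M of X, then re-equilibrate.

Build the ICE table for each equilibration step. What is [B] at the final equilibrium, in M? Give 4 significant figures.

Q₀ = 0.09862 vs Keq = 7.8960e-04 ⇒ Q>K, reverse
Step 1:
                   X          B          E
  I            8.335     0.7302      1.061
  C           0.4516    -0.4516    -0.9032
  E            8.787     0.2786     0.1578
  solve Keq expr → x = -0.4516; check Q = 7.8960e-04
Then add 2.126 M of X.
Step 2:
                   X          B          E
  I            10.91     0.2786     0.1578
  C        -0.007793   0.007793    0.01559
  E             10.9     0.2864     0.1734
  solve Keq expr → x = 0.007793; check Q = 7.8960e-04

[B]_eq = 0.2864 M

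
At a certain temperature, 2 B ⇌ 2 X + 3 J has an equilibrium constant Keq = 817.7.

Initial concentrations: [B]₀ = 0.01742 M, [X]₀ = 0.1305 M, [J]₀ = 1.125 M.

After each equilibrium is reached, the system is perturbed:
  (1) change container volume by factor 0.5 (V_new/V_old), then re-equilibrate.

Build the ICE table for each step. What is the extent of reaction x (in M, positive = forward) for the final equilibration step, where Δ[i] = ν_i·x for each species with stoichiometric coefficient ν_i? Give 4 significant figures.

x = -0.00961 M

Q₀ = 79.91 vs Keq = 817.7 ⇒ Q<K, forward
Step 1:
                  B         X         J
  I         0.01742    0.1305     1.125
  C        -0.01137   0.01137   0.01705
  E        0.006055    0.1419     1.142
  solve Keq expr → x = 0.005683; check Q = 817.7
Then change container volume by factor 0.5 (V_new/V_old).
Step 2:
                  B         X         J
  I         0.01211    0.2837     2.284
  C         0.01922  -0.01922  -0.02883
  E         0.03133    0.2645     2.255
  solve Keq expr → x = -0.00961; check Q = 817.7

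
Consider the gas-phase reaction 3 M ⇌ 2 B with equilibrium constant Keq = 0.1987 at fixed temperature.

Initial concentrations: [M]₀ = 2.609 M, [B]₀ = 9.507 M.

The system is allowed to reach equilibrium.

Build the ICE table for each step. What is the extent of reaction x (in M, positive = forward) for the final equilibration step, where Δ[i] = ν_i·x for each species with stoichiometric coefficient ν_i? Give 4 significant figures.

Q₀ = 5.089 vs Keq = 0.1987 ⇒ Q>K, reverse
Step 1:
                   M          B
  I            2.609      9.507
  C             3.69      -2.46
  E            6.299      7.047
  solve Keq expr → x = -1.23; check Q = 0.1987

x = -1.23 M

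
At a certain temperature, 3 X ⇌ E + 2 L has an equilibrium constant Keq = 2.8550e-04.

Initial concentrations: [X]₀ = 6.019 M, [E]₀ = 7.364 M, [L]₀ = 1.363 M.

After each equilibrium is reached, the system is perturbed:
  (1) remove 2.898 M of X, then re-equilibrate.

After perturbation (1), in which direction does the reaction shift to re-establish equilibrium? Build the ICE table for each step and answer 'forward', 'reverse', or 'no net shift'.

Q₀ = 0.06274 vs Keq = 2.8550e-04 ⇒ Q>K, reverse
Step 1:
                   X          E          L
  Initial      6.019      7.364      1.363
  Change        1.83      -0.61      -1.22
  Equil        7.849      6.754      0.143
  solve Keq expr → x = -0.61; check Q = 2.8550e-04
Then remove 2.898 M of X.
Step 2:
                   X          E          L
  Initial      4.951      6.754      0.143
  Change      0.1034   -0.03445    -0.0689
  Equil        5.054       6.72    0.07407
  solve Keq expr → x = -0.03445; check Q = 2.8550e-04

Direction: reverse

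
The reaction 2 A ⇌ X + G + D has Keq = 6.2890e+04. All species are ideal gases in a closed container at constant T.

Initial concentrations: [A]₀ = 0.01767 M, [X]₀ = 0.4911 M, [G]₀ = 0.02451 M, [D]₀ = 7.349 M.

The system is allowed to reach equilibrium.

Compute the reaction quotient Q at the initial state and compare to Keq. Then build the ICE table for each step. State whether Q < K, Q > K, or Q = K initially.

Q₀ = 283.3; Q < K (proceeds forward)

Q₀ = 283.3 vs Keq = 6.2890e+04 ⇒ Q<K, forward
Step 1:
                  A         X         G         D
  I         0.01767    0.4911   0.02451     7.349
  C        -0.01629  0.008145  0.008145  0.008145
  E        0.001381    0.4992   0.03265     7.357
  solve Keq expr → x = 0.008145; check Q = 6.2890e+04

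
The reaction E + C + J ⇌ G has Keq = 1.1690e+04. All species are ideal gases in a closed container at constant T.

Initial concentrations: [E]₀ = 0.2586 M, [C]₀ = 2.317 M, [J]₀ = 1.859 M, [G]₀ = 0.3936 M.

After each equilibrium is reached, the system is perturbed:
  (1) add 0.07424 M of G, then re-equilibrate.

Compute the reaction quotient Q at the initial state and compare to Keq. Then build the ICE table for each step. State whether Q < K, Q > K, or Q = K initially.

Q₀ = 0.3534; Q < K (proceeds forward)

Q₀ = 0.3534 vs Keq = 1.1690e+04 ⇒ Q<K, forward
Step 1:
                  E         C         J         G
  I          0.2586     2.317     1.859    0.3936
  C         -0.2586   -0.2586   -0.2586    0.2586
  E       1.6935e-05     2.058       1.6    0.6522
  solve Keq expr → x = 0.2586; check Q = 1.1690e+04
Then add 0.07424 M of G.
Step 2:
                  E         C         J         G
  I       1.6935e-05     2.058       1.6    0.7264
  C       1.9277e-06 1.9277e-06 1.9277e-06 -1.9277e-06
  E       1.8863e-05     2.058       1.6    0.7264
  solve Keq expr → x = -1.9277e-06; check Q = 1.1690e+04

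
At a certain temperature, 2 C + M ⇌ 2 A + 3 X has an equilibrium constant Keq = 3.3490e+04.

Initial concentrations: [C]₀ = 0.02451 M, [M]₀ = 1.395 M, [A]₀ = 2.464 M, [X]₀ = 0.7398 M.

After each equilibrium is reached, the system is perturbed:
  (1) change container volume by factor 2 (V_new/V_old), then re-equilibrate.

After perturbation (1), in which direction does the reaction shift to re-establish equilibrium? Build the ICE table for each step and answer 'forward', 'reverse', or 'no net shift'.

Q₀ = 2933 vs Keq = 3.3490e+04 ⇒ Q<K, forward
Step 1:
                    C           M           A           X
  init        0.02451       1.395       2.464      0.7398
  Δ          -0.01681   -0.008403     0.01681     0.02521
  eq         0.007703       1.387       2.481       0.765
  solve Keq expr → x = 0.008403; check Q = 3.3490e+04
Then change container volume by factor 2 (V_new/V_old).
Step 2:
                    C           M           A           X
  init       0.003852      0.6933        1.24      0.3825
  Δ           -0.0019 -9.4994e-04      0.0019     0.00285
  eq         0.001952      0.6923       1.242      0.3854
  solve Keq expr → x = 9.4994e-04; check Q = 3.3490e+04

Direction: forward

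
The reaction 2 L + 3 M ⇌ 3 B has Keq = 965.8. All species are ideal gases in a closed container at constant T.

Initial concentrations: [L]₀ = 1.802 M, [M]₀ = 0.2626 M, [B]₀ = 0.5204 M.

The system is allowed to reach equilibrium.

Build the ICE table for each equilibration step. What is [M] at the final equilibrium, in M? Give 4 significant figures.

Q₀ = 2.397 vs Keq = 965.8 ⇒ Q<K, forward
Step 1:
                  L         M         B
  I           1.802    0.2626    0.5204
  C           -0.14   -0.2099    0.2099
  E           1.662   0.05266    0.7303
  solve Keq expr → x = 0.06998; check Q = 965.8

[M]_eq = 0.05266 M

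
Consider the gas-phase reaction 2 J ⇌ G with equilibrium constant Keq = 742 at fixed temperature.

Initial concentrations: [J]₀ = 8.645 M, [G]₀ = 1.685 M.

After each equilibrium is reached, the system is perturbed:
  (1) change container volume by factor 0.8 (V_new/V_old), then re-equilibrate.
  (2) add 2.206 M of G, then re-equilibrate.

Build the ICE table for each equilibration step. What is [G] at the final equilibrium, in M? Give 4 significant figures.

Q₀ = 0.02255 vs Keq = 742 ⇒ Q<K, forward
Step 1:
                   J          G
  init         8.645      1.685
  Δ           -8.555      4.278
  eq         0.08964      5.963
  solve Keq expr → x = 4.278; check Q = 742
Then change container volume by factor 0.8 (V_new/V_old).
Step 2:
                   J          G
  init        0.1121      7.453
  Δ         -0.01179   0.005895
  eq          0.1003      7.459
  solve Keq expr → x = 0.005895; check Q = 742
Then add 2.206 M of G.
Step 3:
                   J          G
  init        0.1003      9.665
  Δ          0.01383  -0.006913
  eq          0.1141      9.658
  solve Keq expr → x = -0.006913; check Q = 742

[G]_eq = 9.658 M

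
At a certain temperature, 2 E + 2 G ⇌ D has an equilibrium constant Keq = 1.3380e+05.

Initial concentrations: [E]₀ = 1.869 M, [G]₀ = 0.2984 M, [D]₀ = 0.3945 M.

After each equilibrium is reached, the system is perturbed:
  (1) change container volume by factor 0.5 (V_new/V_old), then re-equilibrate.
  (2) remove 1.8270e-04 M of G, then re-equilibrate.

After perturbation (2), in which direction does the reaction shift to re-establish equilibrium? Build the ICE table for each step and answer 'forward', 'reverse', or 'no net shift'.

Direction: reverse

Q₀ = 1.268 vs Keq = 1.3380e+05 ⇒ Q<K, forward
Step 1:
                    E           G           D
  I             1.869      0.2984      0.3945
  C           -0.2971     -0.2971      0.1486
  E             1.572    0.001282      0.5431
  solve Keq expr → x = 0.1486; check Q = 1.3380e+05
Then change container volume by factor 0.5 (V_new/V_old).
Step 2:
                    E           G           D
  I             3.144    0.002563       1.086
  C         -0.001656   -0.001656  8.2812e-04
  E             3.142  9.0710e-04       1.087
  solve Keq expr → x = 8.2812e-04; check Q = 1.3380e+05
Then remove 1.8270e-04 M of G.
Step 3:
                    E           G           D
  I             3.142  7.2440e-04       1.087
  C        1.8261e-04  1.8261e-04 -9.1305e-05
  E             3.142  9.0701e-04       1.087
  solve Keq expr → x = -9.1305e-05; check Q = 1.3380e+05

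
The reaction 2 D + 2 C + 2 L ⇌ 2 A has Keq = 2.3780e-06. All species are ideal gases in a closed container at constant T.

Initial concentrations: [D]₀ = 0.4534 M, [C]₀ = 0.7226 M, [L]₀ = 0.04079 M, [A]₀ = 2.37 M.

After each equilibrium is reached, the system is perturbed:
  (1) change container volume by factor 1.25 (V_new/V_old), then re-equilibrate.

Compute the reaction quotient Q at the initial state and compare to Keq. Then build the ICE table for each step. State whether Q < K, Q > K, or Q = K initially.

Q₀ = 3.1451e+04 vs Keq = 2.3780e-06 ⇒ Q>K, reverse
Step 1:
                   D          C          L          A
  init        0.4534     0.7226    0.04079       2.37
  Δ            2.339      2.339      2.339     -2.339
  eq           2.792      3.061      2.379    0.03136
  solve Keq expr → x = -1.169; check Q = 2.3780e-06
Then change container volume by factor 1.25 (V_new/V_old).
Step 2:
                   D          C          L          A
  init         2.234      2.449      1.904    0.02509
  Δ         0.008835   0.008835   0.008835  -0.008835
  eq           2.242      2.458      1.912    0.01625
  solve Keq expr → x = -0.004418; check Q = 2.3780e-06

Q₀ = 3.1451e+04; Q > K (proceeds reverse)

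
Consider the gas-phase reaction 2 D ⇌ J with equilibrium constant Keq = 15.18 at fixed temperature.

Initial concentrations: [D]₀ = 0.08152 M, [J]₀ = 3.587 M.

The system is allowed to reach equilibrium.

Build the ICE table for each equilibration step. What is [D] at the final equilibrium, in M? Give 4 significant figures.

Q₀ = 539.8 vs Keq = 15.18 ⇒ Q>K, reverse
Step 1:
                   D          J
  Initial    0.08152      3.587
  Change      0.3911    -0.1956
  Equil       0.4727      3.391
  solve Keq expr → x = -0.1956; check Q = 15.18

[D]_eq = 0.4727 M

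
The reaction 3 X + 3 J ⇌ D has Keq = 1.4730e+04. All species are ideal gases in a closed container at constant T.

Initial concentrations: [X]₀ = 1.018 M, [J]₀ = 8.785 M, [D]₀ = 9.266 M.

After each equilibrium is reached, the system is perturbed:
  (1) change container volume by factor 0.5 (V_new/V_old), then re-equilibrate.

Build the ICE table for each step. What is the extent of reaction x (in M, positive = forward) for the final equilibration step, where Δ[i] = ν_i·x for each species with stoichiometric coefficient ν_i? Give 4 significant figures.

Q₀ = 0.01295 vs Keq = 1.4730e+04 ⇒ Q<K, forward
Step 1:
                  X         J         D
  init        1.018     8.785     9.266
  Δ          -1.007    -1.007    0.3356
  eq        0.01115     7.778     9.602
  solve Keq expr → x = 0.3356; check Q = 1.4730e+04
Then change container volume by factor 0.5 (V_new/V_old).
Step 2:
                  X         J         D
  init      0.02229     15.56      19.2
  Δ        -0.01526  -0.01526  0.005088
  eq        0.00703     15.54     19.21
  solve Keq expr → x = 0.005088; check Q = 1.4730e+04

x = 0.005088 M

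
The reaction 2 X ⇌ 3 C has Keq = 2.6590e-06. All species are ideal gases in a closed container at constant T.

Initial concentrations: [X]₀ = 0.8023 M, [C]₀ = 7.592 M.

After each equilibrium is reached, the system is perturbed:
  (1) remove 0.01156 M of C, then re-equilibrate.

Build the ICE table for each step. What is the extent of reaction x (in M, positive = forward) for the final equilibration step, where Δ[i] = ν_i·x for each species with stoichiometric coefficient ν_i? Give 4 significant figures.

x = 0.00384 M

Q₀ = 679.8 vs Keq = 2.6590e-06 ⇒ Q>K, reverse
Step 1:
                   X          C
  I           0.8023      7.592
  C            5.031     -7.547
  E            5.834     0.0449
  solve Keq expr → x = -2.516; check Q = 2.6590e-06
Then remove 0.01156 M of C.
Step 2:
                   X          C
  I            5.834    0.03334
  C         -0.00768    0.01152
  E            5.826    0.04486
  solve Keq expr → x = 0.00384; check Q = 2.6590e-06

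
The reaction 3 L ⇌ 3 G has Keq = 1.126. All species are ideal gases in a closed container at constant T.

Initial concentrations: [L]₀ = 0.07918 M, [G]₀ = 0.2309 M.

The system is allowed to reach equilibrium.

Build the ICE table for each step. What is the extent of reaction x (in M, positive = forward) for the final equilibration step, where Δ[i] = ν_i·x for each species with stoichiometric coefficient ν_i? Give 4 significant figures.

x = -0.02426 M

Q₀ = 24.8 vs Keq = 1.126 ⇒ Q>K, reverse
Step 1:
                  L         G
  I         0.07918    0.2309
  C         0.07279  -0.07279
  E           0.152    0.1581
  solve Keq expr → x = -0.02426; check Q = 1.126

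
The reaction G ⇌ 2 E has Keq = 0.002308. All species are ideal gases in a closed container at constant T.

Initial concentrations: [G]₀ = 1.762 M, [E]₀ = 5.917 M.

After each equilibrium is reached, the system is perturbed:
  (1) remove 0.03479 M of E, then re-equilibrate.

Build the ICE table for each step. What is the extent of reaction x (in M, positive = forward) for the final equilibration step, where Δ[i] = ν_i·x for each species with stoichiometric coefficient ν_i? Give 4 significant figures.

Q₀ = 19.87 vs Keq = 0.002308 ⇒ Q>K, reverse
Step 1:
                  G         E
  Initial     1.762     5.917
  Change      2.907    -5.813
  Equil       4.669    0.1038
  solve Keq expr → x = -2.907; check Q = 0.002308
Then remove 0.03479 M of E.
Step 2:
                  G         E
  Initial     4.669   0.06901
  Change    -0.0173    0.0346
  Equil       4.651    0.1036
  solve Keq expr → x = 0.0173; check Q = 0.002308

x = 0.0173 M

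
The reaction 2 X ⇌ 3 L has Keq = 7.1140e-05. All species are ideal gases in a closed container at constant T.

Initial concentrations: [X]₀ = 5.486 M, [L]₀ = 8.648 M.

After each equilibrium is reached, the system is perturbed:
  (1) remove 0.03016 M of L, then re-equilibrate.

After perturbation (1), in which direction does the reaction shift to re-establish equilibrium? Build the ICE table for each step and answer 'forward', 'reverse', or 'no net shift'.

Q₀ = 21.49 vs Keq = 7.1140e-05 ⇒ Q>K, reverse
Step 1:
                  X         L
  Initial     5.486     8.648
  Change      5.628    -8.442
  Equil       11.11    0.2064
  solve Keq expr → x = -2.814; check Q = 7.1140e-05
Then remove 0.03016 M of L.
Step 2:
                  X         L
  Initial     11.11    0.1762
  Change   -0.01994   0.02991
  Equil       11.09    0.2061
  solve Keq expr → x = 0.009971; check Q = 7.1140e-05

Direction: forward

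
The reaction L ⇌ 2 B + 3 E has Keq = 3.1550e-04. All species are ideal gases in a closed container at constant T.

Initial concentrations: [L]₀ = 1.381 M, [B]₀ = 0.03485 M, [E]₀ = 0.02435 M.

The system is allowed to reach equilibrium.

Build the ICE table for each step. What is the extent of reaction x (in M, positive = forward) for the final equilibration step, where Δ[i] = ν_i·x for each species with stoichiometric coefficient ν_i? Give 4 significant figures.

Q₀ = 1.2697e-08 vs Keq = 3.1550e-04 ⇒ Q<K, forward
Step 1:
                  L         B         E
  init        1.381   0.03485   0.02435
  Δ        -0.07081    0.1416    0.2124
  eq           1.31    0.1765    0.2368
  solve Keq expr → x = 0.07081; check Q = 3.1550e-04

x = 0.07081 M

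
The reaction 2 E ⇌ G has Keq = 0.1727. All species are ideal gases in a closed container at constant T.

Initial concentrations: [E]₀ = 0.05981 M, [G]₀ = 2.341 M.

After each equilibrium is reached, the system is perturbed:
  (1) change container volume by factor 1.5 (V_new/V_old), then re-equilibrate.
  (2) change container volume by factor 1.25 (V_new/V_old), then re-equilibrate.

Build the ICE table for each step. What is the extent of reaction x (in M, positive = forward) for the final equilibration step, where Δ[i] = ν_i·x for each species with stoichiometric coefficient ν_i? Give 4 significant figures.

Q₀ = 654.4 vs Keq = 0.1727 ⇒ Q>K, reverse
Step 1:
                    E           G
  Initial     0.05981       2.341
  Change        2.471      -1.235
  Equil          2.53       1.106
  solve Keq expr → x = -1.235; check Q = 0.1727
Then change container volume by factor 1.5 (V_new/V_old).
Step 2:
                    E           G
  Initial       1.687      0.7372
  Change       0.2193     -0.1096
  Equil         1.906      0.6275
  solve Keq expr → x = -0.1096; check Q = 0.1727
Then change container volume by factor 1.25 (V_new/V_old).
Step 3:
                    E           G
  Initial       1.525       0.502
  Change      0.09623    -0.04812
  Equil         1.621      0.4539
  solve Keq expr → x = -0.04812; check Q = 0.1727

x = -0.04812 M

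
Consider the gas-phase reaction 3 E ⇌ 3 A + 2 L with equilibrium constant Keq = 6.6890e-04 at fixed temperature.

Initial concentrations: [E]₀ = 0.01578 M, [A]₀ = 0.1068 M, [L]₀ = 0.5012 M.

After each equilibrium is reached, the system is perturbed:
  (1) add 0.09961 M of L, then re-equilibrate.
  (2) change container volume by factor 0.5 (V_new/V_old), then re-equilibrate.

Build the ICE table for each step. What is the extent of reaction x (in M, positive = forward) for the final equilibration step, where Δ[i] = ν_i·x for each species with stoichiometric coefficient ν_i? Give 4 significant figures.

x = -0.003233 M

Q₀ = 77.88 vs Keq = 6.6890e-04 ⇒ Q>K, reverse
Step 1:
                    E           A           L
  init        0.01578      0.1068      0.5012
  Δ           0.09072    -0.09072    -0.06048
  eq           0.1065     0.01608      0.4407
  solve Keq expr → x = -0.03024; check Q = 6.6890e-04
Then add 0.09961 M of L.
Step 2:
                    E           A           L
  init         0.1065     0.01608      0.5403
  Δ          0.001786   -0.001786   -0.001191
  eq           0.1083      0.0143      0.5391
  solve Keq expr → x = -5.9544e-04; check Q = 6.6890e-04
Then change container volume by factor 0.5 (V_new/V_old).
Step 3:
                    E           A           L
  init         0.2166     0.02859       1.078
  Δ          0.009698   -0.009698   -0.006465
  eq           0.2263     0.01889       1.072
  solve Keq expr → x = -0.003233; check Q = 6.6890e-04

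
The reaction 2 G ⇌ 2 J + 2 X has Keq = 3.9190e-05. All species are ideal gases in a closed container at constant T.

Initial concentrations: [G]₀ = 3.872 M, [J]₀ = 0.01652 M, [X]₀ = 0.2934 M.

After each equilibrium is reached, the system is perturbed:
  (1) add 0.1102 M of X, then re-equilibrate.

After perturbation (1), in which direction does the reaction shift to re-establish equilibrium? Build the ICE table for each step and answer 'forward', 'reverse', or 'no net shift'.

Direction: reverse

Q₀ = 1.5670e-06 vs Keq = 3.9190e-05 ⇒ Q<K, forward
Step 1:
                  G         J         X
  init        3.872   0.01652    0.2934
  Δ        -0.05259   0.05259   0.05259
  eq          3.819   0.06911     0.346
  solve Keq expr → x = 0.02629; check Q = 3.9190e-05
Then add 0.1102 M of X.
Step 2:
                  G         J         X
  init        3.819   0.06911    0.4562
  Δ         0.01474  -0.01474  -0.01474
  eq          3.834   0.05437    0.4415
  solve Keq expr → x = -0.007368; check Q = 3.9190e-05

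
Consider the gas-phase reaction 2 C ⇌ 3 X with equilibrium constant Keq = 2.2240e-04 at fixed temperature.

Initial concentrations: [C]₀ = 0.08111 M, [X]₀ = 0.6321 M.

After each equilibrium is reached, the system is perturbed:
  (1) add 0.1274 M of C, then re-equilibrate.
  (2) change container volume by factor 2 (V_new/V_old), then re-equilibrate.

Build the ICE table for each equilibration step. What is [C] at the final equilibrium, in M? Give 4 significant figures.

[C]_eq = 0.297 M

Q₀ = 38.39 vs Keq = 2.2240e-04 ⇒ Q>K, reverse
Step 1:
                  C         X
  I         0.08111    0.6321
  C          0.3967   -0.5951
  E          0.4778   0.03703
  solve Keq expr → x = -0.1984; check Q = 2.2240e-04
Then add 0.1274 M of C.
Step 2:
                  C         X
  I          0.6052   0.03703
  C       -0.004083  0.006125
  E          0.6011   0.04315
  solve Keq expr → x = 0.002042; check Q = 2.2240e-04
Then change container volume by factor 2 (V_new/V_old).
Step 3:
                  C         X
  I          0.3006   0.02158
  C       -0.003594  0.005391
  E           0.297   0.02697
  solve Keq expr → x = 0.001797; check Q = 2.2240e-04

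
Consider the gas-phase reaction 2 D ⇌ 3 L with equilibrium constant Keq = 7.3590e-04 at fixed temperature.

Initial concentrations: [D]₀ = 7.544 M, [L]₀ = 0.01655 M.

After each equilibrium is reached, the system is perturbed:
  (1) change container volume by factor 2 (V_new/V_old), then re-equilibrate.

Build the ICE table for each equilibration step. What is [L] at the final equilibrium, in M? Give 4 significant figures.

[L]_eq = 0.2134 M

Q₀ = 7.9651e-08 vs Keq = 7.3590e-04 ⇒ Q<K, forward
Step 1:
                   D          L
  init         7.544    0.01655
  Δ           -0.216     0.3241
  eq           7.328     0.3406
  solve Keq expr → x = 0.108; check Q = 7.3590e-04
Then change container volume by factor 2 (V_new/V_old).
Step 2:
                   D          L
  init         3.664     0.1703
  Δ         -0.02876    0.04314
  eq           3.635     0.2134
  solve Keq expr → x = 0.01438; check Q = 7.3590e-04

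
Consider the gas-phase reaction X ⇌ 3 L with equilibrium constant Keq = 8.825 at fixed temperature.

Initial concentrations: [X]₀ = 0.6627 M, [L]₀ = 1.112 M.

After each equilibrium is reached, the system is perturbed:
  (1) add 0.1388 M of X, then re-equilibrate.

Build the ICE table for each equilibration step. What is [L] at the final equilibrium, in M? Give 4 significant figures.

[L]_eq = 1.736 M

Q₀ = 2.075 vs Keq = 8.825 ⇒ Q<K, forward
Step 1:
                    X           L
  init         0.6627       1.112
  Δ           -0.1725      0.5174
  eq           0.4902       1.629
  solve Keq expr → x = 0.1725; check Q = 8.825
Then add 0.1388 M of X.
Step 2:
                    X           L
  init          0.629       1.629
  Δ          -0.03569      0.1071
  eq           0.5933       1.736
  solve Keq expr → x = 0.03569; check Q = 8.825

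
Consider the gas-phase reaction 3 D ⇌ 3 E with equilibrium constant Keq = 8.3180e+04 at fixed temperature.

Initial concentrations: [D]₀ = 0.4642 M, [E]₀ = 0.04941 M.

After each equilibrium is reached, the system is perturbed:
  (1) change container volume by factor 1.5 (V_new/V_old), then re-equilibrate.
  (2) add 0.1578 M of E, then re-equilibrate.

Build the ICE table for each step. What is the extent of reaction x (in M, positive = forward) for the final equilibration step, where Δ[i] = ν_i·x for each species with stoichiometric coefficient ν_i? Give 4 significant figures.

x = -0.001178 M

Q₀ = 0.001206 vs Keq = 8.3180e+04 ⇒ Q<K, forward
Step 1:
                   D          E
  I           0.4642    0.04941
  C          -0.4527     0.4527
  E           0.0115     0.5021
  solve Keq expr → x = 0.1509; check Q = 8.3180e+04
Then change container volume by factor 1.5 (V_new/V_old).
Step 2:
                   D          E
  I         0.007668     0.3347
  C                0          0
  E         0.007668     0.3347
  solve Keq expr → x = 0; check Q = 8.3180e+04
Then add 0.1578 M of E.
Step 3:
                   D          E
  I         0.007668     0.4925
  C         0.003534  -0.003534
  E           0.0112      0.489
  solve Keq expr → x = -0.001178; check Q = 8.3180e+04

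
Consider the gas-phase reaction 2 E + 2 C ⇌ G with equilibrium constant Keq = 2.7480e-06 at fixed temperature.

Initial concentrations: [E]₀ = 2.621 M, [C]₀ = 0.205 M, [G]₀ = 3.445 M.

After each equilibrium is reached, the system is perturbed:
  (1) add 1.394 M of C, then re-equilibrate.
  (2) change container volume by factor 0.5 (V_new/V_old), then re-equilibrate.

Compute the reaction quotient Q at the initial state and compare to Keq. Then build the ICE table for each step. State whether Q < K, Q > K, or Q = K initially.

Q₀ = 11.93 vs Keq = 2.7480e-06 ⇒ Q>K, reverse
Step 1:
                    E           C           G
  I             2.621       0.205       3.445
  C             6.865       6.865      -3.433
  E             9.486        7.07     0.01236
  solve Keq expr → x = -3.433; check Q = 2.7480e-06
Then add 1.394 M of C.
Step 2:
                    E           C           G
  I             9.486       8.464     0.01236
  C          -0.01054    -0.01054    0.005272
  E             9.476       8.454     0.01763
  solve Keq expr → x = 0.005272; check Q = 2.7480e-06
Then change container volume by factor 0.5 (V_new/V_old).
Step 3:
                    E           C           G
  I             18.95       16.91     0.03527
  C           -0.4402     -0.4402      0.2201
  E             18.51       16.47      0.2553
  solve Keq expr → x = 0.2201; check Q = 2.7480e-06

Q₀ = 11.93; Q > K (proceeds reverse)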